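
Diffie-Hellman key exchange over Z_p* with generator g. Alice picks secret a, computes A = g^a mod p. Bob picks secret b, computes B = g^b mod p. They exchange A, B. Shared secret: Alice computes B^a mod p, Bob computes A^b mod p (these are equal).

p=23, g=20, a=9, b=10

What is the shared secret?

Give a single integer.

Answer: 9

Derivation:
A = 20^9 mod 23  (bits of 9 = 1001)
  bit 0 = 1: r = r^2 * 20 mod 23 = 1^2 * 20 = 1*20 = 20
  bit 1 = 0: r = r^2 mod 23 = 20^2 = 9
  bit 2 = 0: r = r^2 mod 23 = 9^2 = 12
  bit 3 = 1: r = r^2 * 20 mod 23 = 12^2 * 20 = 6*20 = 5
  -> A = 5
B = 20^10 mod 23  (bits of 10 = 1010)
  bit 0 = 1: r = r^2 * 20 mod 23 = 1^2 * 20 = 1*20 = 20
  bit 1 = 0: r = r^2 mod 23 = 20^2 = 9
  bit 2 = 1: r = r^2 * 20 mod 23 = 9^2 * 20 = 12*20 = 10
  bit 3 = 0: r = r^2 mod 23 = 10^2 = 8
  -> B = 8
s = B^a = 8^9 mod 23  (bits of 9 = 1001)
  bit 0 = 1: r = r^2 * 8 mod 23 = 1^2 * 8 = 1*8 = 8
  bit 1 = 0: r = r^2 mod 23 = 8^2 = 18
  bit 2 = 0: r = r^2 mod 23 = 18^2 = 2
  bit 3 = 1: r = r^2 * 8 mod 23 = 2^2 * 8 = 4*8 = 9
  -> s = B^a = 9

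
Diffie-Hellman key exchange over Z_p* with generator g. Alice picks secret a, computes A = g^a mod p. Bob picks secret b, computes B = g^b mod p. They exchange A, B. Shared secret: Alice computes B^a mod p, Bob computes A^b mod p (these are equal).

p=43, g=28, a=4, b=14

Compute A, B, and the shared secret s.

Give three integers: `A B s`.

A = 28^4 mod 43  (bits of 4 = 100)
  bit 0 = 1: r = r^2 * 28 mod 43 = 1^2 * 28 = 1*28 = 28
  bit 1 = 0: r = r^2 mod 43 = 28^2 = 10
  bit 2 = 0: r = r^2 mod 43 = 10^2 = 14
  -> A = 14
B = 28^14 mod 43  (bits of 14 = 1110)
  bit 0 = 1: r = r^2 * 28 mod 43 = 1^2 * 28 = 1*28 = 28
  bit 1 = 1: r = r^2 * 28 mod 43 = 28^2 * 28 = 10*28 = 22
  bit 2 = 1: r = r^2 * 28 mod 43 = 22^2 * 28 = 11*28 = 7
  bit 3 = 0: r = r^2 mod 43 = 7^2 = 6
  -> B = 6
s = B^a = 6^4 mod 43  (bits of 4 = 100)
  bit 0 = 1: r = r^2 * 6 mod 43 = 1^2 * 6 = 1*6 = 6
  bit 1 = 0: r = r^2 mod 43 = 6^2 = 36
  bit 2 = 0: r = r^2 mod 43 = 36^2 = 6
  -> s = B^a = 6

Answer: 14 6 6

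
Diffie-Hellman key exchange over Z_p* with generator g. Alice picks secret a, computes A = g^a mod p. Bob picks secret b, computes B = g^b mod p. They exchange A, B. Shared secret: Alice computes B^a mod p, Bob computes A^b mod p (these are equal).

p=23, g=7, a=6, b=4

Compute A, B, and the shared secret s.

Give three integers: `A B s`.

A = 7^6 mod 23  (bits of 6 = 110)
  bit 0 = 1: r = r^2 * 7 mod 23 = 1^2 * 7 = 1*7 = 7
  bit 1 = 1: r = r^2 * 7 mod 23 = 7^2 * 7 = 3*7 = 21
  bit 2 = 0: r = r^2 mod 23 = 21^2 = 4
  -> A = 4
B = 7^4 mod 23  (bits of 4 = 100)
  bit 0 = 1: r = r^2 * 7 mod 23 = 1^2 * 7 = 1*7 = 7
  bit 1 = 0: r = r^2 mod 23 = 7^2 = 3
  bit 2 = 0: r = r^2 mod 23 = 3^2 = 9
  -> B = 9
s = B^a = 9^6 mod 23  (bits of 6 = 110)
  bit 0 = 1: r = r^2 * 9 mod 23 = 1^2 * 9 = 1*9 = 9
  bit 1 = 1: r = r^2 * 9 mod 23 = 9^2 * 9 = 12*9 = 16
  bit 2 = 0: r = r^2 mod 23 = 16^2 = 3
  -> s = B^a = 3

Answer: 4 9 3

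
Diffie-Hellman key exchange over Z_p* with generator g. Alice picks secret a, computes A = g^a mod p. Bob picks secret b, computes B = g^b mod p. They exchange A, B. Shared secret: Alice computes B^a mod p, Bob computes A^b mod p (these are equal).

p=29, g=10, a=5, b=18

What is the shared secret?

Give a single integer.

Answer: 22

Derivation:
A = 10^5 mod 29  (bits of 5 = 101)
  bit 0 = 1: r = r^2 * 10 mod 29 = 1^2 * 10 = 1*10 = 10
  bit 1 = 0: r = r^2 mod 29 = 10^2 = 13
  bit 2 = 1: r = r^2 * 10 mod 29 = 13^2 * 10 = 24*10 = 8
  -> A = 8
B = 10^18 mod 29  (bits of 18 = 10010)
  bit 0 = 1: r = r^2 * 10 mod 29 = 1^2 * 10 = 1*10 = 10
  bit 1 = 0: r = r^2 mod 29 = 10^2 = 13
  bit 2 = 0: r = r^2 mod 29 = 13^2 = 24
  bit 3 = 1: r = r^2 * 10 mod 29 = 24^2 * 10 = 25*10 = 18
  bit 4 = 0: r = r^2 mod 29 = 18^2 = 5
  -> B = 5
s = B^a = 5^5 mod 29  (bits of 5 = 101)
  bit 0 = 1: r = r^2 * 5 mod 29 = 1^2 * 5 = 1*5 = 5
  bit 1 = 0: r = r^2 mod 29 = 5^2 = 25
  bit 2 = 1: r = r^2 * 5 mod 29 = 25^2 * 5 = 16*5 = 22
  -> s = B^a = 22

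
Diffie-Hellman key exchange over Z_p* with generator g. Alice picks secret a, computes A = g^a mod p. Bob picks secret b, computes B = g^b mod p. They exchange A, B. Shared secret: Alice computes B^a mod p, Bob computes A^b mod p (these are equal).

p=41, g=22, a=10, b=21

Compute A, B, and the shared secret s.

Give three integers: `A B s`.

Answer: 32 19 32

Derivation:
A = 22^10 mod 41  (bits of 10 = 1010)
  bit 0 = 1: r = r^2 * 22 mod 41 = 1^2 * 22 = 1*22 = 22
  bit 1 = 0: r = r^2 mod 41 = 22^2 = 33
  bit 2 = 1: r = r^2 * 22 mod 41 = 33^2 * 22 = 23*22 = 14
  bit 3 = 0: r = r^2 mod 41 = 14^2 = 32
  -> A = 32
B = 22^21 mod 41  (bits of 21 = 10101)
  bit 0 = 1: r = r^2 * 22 mod 41 = 1^2 * 22 = 1*22 = 22
  bit 1 = 0: r = r^2 mod 41 = 22^2 = 33
  bit 2 = 1: r = r^2 * 22 mod 41 = 33^2 * 22 = 23*22 = 14
  bit 3 = 0: r = r^2 mod 41 = 14^2 = 32
  bit 4 = 1: r = r^2 * 22 mod 41 = 32^2 * 22 = 40*22 = 19
  -> B = 19
s = B^a = 19^10 mod 41  (bits of 10 = 1010)
  bit 0 = 1: r = r^2 * 19 mod 41 = 1^2 * 19 = 1*19 = 19
  bit 1 = 0: r = r^2 mod 41 = 19^2 = 33
  bit 2 = 1: r = r^2 * 19 mod 41 = 33^2 * 19 = 23*19 = 27
  bit 3 = 0: r = r^2 mod 41 = 27^2 = 32
  -> s = B^a = 32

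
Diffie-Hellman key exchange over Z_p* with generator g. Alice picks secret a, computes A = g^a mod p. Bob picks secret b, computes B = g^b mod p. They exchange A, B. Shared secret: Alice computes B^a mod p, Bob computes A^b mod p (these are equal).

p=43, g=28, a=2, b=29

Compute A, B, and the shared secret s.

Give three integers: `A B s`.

A = 28^2 mod 43  (bits of 2 = 10)
  bit 0 = 1: r = r^2 * 28 mod 43 = 1^2 * 28 = 1*28 = 28
  bit 1 = 0: r = r^2 mod 43 = 28^2 = 10
  -> A = 10
B = 28^29 mod 43  (bits of 29 = 11101)
  bit 0 = 1: r = r^2 * 28 mod 43 = 1^2 * 28 = 1*28 = 28
  bit 1 = 1: r = r^2 * 28 mod 43 = 28^2 * 28 = 10*28 = 22
  bit 2 = 1: r = r^2 * 28 mod 43 = 22^2 * 28 = 11*28 = 7
  bit 3 = 0: r = r^2 mod 43 = 7^2 = 6
  bit 4 = 1: r = r^2 * 28 mod 43 = 6^2 * 28 = 36*28 = 19
  -> B = 19
s = B^a = 19^2 mod 43  (bits of 2 = 10)
  bit 0 = 1: r = r^2 * 19 mod 43 = 1^2 * 19 = 1*19 = 19
  bit 1 = 0: r = r^2 mod 43 = 19^2 = 17
  -> s = B^a = 17

Answer: 10 19 17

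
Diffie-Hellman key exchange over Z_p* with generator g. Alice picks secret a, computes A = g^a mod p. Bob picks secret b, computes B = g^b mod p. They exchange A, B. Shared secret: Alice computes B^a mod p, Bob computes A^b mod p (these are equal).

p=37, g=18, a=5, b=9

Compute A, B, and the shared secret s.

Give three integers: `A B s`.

A = 18^5 mod 37  (bits of 5 = 101)
  bit 0 = 1: r = r^2 * 18 mod 37 = 1^2 * 18 = 1*18 = 18
  bit 1 = 0: r = r^2 mod 37 = 18^2 = 28
  bit 2 = 1: r = r^2 * 18 mod 37 = 28^2 * 18 = 7*18 = 15
  -> A = 15
B = 18^9 mod 37  (bits of 9 = 1001)
  bit 0 = 1: r = r^2 * 18 mod 37 = 1^2 * 18 = 1*18 = 18
  bit 1 = 0: r = r^2 mod 37 = 18^2 = 28
  bit 2 = 0: r = r^2 mod 37 = 28^2 = 7
  bit 3 = 1: r = r^2 * 18 mod 37 = 7^2 * 18 = 12*18 = 31
  -> B = 31
s = B^a = 31^5 mod 37  (bits of 5 = 101)
  bit 0 = 1: r = r^2 * 31 mod 37 = 1^2 * 31 = 1*31 = 31
  bit 1 = 0: r = r^2 mod 37 = 31^2 = 36
  bit 2 = 1: r = r^2 * 31 mod 37 = 36^2 * 31 = 1*31 = 31
  -> s = B^a = 31

Answer: 15 31 31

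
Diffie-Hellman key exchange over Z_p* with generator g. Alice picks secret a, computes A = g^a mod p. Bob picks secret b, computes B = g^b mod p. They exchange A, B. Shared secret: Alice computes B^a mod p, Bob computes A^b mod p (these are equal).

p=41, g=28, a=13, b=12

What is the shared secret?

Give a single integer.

Answer: 23

Derivation:
A = 28^13 mod 41  (bits of 13 = 1101)
  bit 0 = 1: r = r^2 * 28 mod 41 = 1^2 * 28 = 1*28 = 28
  bit 1 = 1: r = r^2 * 28 mod 41 = 28^2 * 28 = 5*28 = 17
  bit 2 = 0: r = r^2 mod 41 = 17^2 = 2
  bit 3 = 1: r = r^2 * 28 mod 41 = 2^2 * 28 = 4*28 = 30
  -> A = 30
B = 28^12 mod 41  (bits of 12 = 1100)
  bit 0 = 1: r = r^2 * 28 mod 41 = 1^2 * 28 = 1*28 = 28
  bit 1 = 1: r = r^2 * 28 mod 41 = 28^2 * 28 = 5*28 = 17
  bit 2 = 0: r = r^2 mod 41 = 17^2 = 2
  bit 3 = 0: r = r^2 mod 41 = 2^2 = 4
  -> B = 4
s = B^a = 4^13 mod 41  (bits of 13 = 1101)
  bit 0 = 1: r = r^2 * 4 mod 41 = 1^2 * 4 = 1*4 = 4
  bit 1 = 1: r = r^2 * 4 mod 41 = 4^2 * 4 = 16*4 = 23
  bit 2 = 0: r = r^2 mod 41 = 23^2 = 37
  bit 3 = 1: r = r^2 * 4 mod 41 = 37^2 * 4 = 16*4 = 23
  -> s = B^a = 23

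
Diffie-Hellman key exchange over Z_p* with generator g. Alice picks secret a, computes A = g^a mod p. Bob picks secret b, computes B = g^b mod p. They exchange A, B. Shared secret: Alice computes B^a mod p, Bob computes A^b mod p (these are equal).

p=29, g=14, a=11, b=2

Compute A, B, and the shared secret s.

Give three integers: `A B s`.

Answer: 8 22 6

Derivation:
A = 14^11 mod 29  (bits of 11 = 1011)
  bit 0 = 1: r = r^2 * 14 mod 29 = 1^2 * 14 = 1*14 = 14
  bit 1 = 0: r = r^2 mod 29 = 14^2 = 22
  bit 2 = 1: r = r^2 * 14 mod 29 = 22^2 * 14 = 20*14 = 19
  bit 3 = 1: r = r^2 * 14 mod 29 = 19^2 * 14 = 13*14 = 8
  -> A = 8
B = 14^2 mod 29  (bits of 2 = 10)
  bit 0 = 1: r = r^2 * 14 mod 29 = 1^2 * 14 = 1*14 = 14
  bit 1 = 0: r = r^2 mod 29 = 14^2 = 22
  -> B = 22
s = B^a = 22^11 mod 29  (bits of 11 = 1011)
  bit 0 = 1: r = r^2 * 22 mod 29 = 1^2 * 22 = 1*22 = 22
  bit 1 = 0: r = r^2 mod 29 = 22^2 = 20
  bit 2 = 1: r = r^2 * 22 mod 29 = 20^2 * 22 = 23*22 = 13
  bit 3 = 1: r = r^2 * 22 mod 29 = 13^2 * 22 = 24*22 = 6
  -> s = B^a = 6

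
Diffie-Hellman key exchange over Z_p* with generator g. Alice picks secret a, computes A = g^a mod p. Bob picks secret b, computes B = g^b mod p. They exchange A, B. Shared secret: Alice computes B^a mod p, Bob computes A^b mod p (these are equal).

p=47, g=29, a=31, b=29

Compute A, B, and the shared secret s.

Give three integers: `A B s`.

Answer: 33 31 5

Derivation:
A = 29^31 mod 47  (bits of 31 = 11111)
  bit 0 = 1: r = r^2 * 29 mod 47 = 1^2 * 29 = 1*29 = 29
  bit 1 = 1: r = r^2 * 29 mod 47 = 29^2 * 29 = 42*29 = 43
  bit 2 = 1: r = r^2 * 29 mod 47 = 43^2 * 29 = 16*29 = 41
  bit 3 = 1: r = r^2 * 29 mod 47 = 41^2 * 29 = 36*29 = 10
  bit 4 = 1: r = r^2 * 29 mod 47 = 10^2 * 29 = 6*29 = 33
  -> A = 33
B = 29^29 mod 47  (bits of 29 = 11101)
  bit 0 = 1: r = r^2 * 29 mod 47 = 1^2 * 29 = 1*29 = 29
  bit 1 = 1: r = r^2 * 29 mod 47 = 29^2 * 29 = 42*29 = 43
  bit 2 = 1: r = r^2 * 29 mod 47 = 43^2 * 29 = 16*29 = 41
  bit 3 = 0: r = r^2 mod 47 = 41^2 = 36
  bit 4 = 1: r = r^2 * 29 mod 47 = 36^2 * 29 = 27*29 = 31
  -> B = 31
s = B^a = 31^31 mod 47  (bits of 31 = 11111)
  bit 0 = 1: r = r^2 * 31 mod 47 = 1^2 * 31 = 1*31 = 31
  bit 1 = 1: r = r^2 * 31 mod 47 = 31^2 * 31 = 21*31 = 40
  bit 2 = 1: r = r^2 * 31 mod 47 = 40^2 * 31 = 2*31 = 15
  bit 3 = 1: r = r^2 * 31 mod 47 = 15^2 * 31 = 37*31 = 19
  bit 4 = 1: r = r^2 * 31 mod 47 = 19^2 * 31 = 32*31 = 5
  -> s = B^a = 5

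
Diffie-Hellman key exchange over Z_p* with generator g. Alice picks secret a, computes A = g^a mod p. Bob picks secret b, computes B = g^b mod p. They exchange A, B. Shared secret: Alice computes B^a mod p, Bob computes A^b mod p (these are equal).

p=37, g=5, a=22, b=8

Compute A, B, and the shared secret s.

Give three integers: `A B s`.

Answer: 4 16 9

Derivation:
A = 5^22 mod 37  (bits of 22 = 10110)
  bit 0 = 1: r = r^2 * 5 mod 37 = 1^2 * 5 = 1*5 = 5
  bit 1 = 0: r = r^2 mod 37 = 5^2 = 25
  bit 2 = 1: r = r^2 * 5 mod 37 = 25^2 * 5 = 33*5 = 17
  bit 3 = 1: r = r^2 * 5 mod 37 = 17^2 * 5 = 30*5 = 2
  bit 4 = 0: r = r^2 mod 37 = 2^2 = 4
  -> A = 4
B = 5^8 mod 37  (bits of 8 = 1000)
  bit 0 = 1: r = r^2 * 5 mod 37 = 1^2 * 5 = 1*5 = 5
  bit 1 = 0: r = r^2 mod 37 = 5^2 = 25
  bit 2 = 0: r = r^2 mod 37 = 25^2 = 33
  bit 3 = 0: r = r^2 mod 37 = 33^2 = 16
  -> B = 16
s = B^a = 16^22 mod 37  (bits of 22 = 10110)
  bit 0 = 1: r = r^2 * 16 mod 37 = 1^2 * 16 = 1*16 = 16
  bit 1 = 0: r = r^2 mod 37 = 16^2 = 34
  bit 2 = 1: r = r^2 * 16 mod 37 = 34^2 * 16 = 9*16 = 33
  bit 3 = 1: r = r^2 * 16 mod 37 = 33^2 * 16 = 16*16 = 34
  bit 4 = 0: r = r^2 mod 37 = 34^2 = 9
  -> s = B^a = 9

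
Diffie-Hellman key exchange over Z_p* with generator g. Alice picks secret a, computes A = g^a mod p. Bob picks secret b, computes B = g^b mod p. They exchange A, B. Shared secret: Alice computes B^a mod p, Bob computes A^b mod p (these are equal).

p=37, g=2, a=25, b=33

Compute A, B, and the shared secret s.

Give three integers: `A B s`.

A = 2^25 mod 37  (bits of 25 = 11001)
  bit 0 = 1: r = r^2 * 2 mod 37 = 1^2 * 2 = 1*2 = 2
  bit 1 = 1: r = r^2 * 2 mod 37 = 2^2 * 2 = 4*2 = 8
  bit 2 = 0: r = r^2 mod 37 = 8^2 = 27
  bit 3 = 0: r = r^2 mod 37 = 27^2 = 26
  bit 4 = 1: r = r^2 * 2 mod 37 = 26^2 * 2 = 10*2 = 20
  -> A = 20
B = 2^33 mod 37  (bits of 33 = 100001)
  bit 0 = 1: r = r^2 * 2 mod 37 = 1^2 * 2 = 1*2 = 2
  bit 1 = 0: r = r^2 mod 37 = 2^2 = 4
  bit 2 = 0: r = r^2 mod 37 = 4^2 = 16
  bit 3 = 0: r = r^2 mod 37 = 16^2 = 34
  bit 4 = 0: r = r^2 mod 37 = 34^2 = 9
  bit 5 = 1: r = r^2 * 2 mod 37 = 9^2 * 2 = 7*2 = 14
  -> B = 14
s = B^a = 14^25 mod 37  (bits of 25 = 11001)
  bit 0 = 1: r = r^2 * 14 mod 37 = 1^2 * 14 = 1*14 = 14
  bit 1 = 1: r = r^2 * 14 mod 37 = 14^2 * 14 = 11*14 = 6
  bit 2 = 0: r = r^2 mod 37 = 6^2 = 36
  bit 3 = 0: r = r^2 mod 37 = 36^2 = 1
  bit 4 = 1: r = r^2 * 14 mod 37 = 1^2 * 14 = 1*14 = 14
  -> s = B^a = 14

Answer: 20 14 14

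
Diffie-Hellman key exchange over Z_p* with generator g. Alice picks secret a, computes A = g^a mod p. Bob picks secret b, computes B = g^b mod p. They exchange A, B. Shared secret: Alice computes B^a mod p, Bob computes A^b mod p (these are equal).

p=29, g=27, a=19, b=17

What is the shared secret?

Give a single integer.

A = 27^19 mod 29  (bits of 19 = 10011)
  bit 0 = 1: r = r^2 * 27 mod 29 = 1^2 * 27 = 1*27 = 27
  bit 1 = 0: r = r^2 mod 29 = 27^2 = 4
  bit 2 = 0: r = r^2 mod 29 = 4^2 = 16
  bit 3 = 1: r = r^2 * 27 mod 29 = 16^2 * 27 = 24*27 = 10
  bit 4 = 1: r = r^2 * 27 mod 29 = 10^2 * 27 = 13*27 = 3
  -> A = 3
B = 27^17 mod 29  (bits of 17 = 10001)
  bit 0 = 1: r = r^2 * 27 mod 29 = 1^2 * 27 = 1*27 = 27
  bit 1 = 0: r = r^2 mod 29 = 27^2 = 4
  bit 2 = 0: r = r^2 mod 29 = 4^2 = 16
  bit 3 = 0: r = r^2 mod 29 = 16^2 = 24
  bit 4 = 1: r = r^2 * 27 mod 29 = 24^2 * 27 = 25*27 = 8
  -> B = 8
s = B^a = 8^19 mod 29  (bits of 19 = 10011)
  bit 0 = 1: r = r^2 * 8 mod 29 = 1^2 * 8 = 1*8 = 8
  bit 1 = 0: r = r^2 mod 29 = 8^2 = 6
  bit 2 = 0: r = r^2 mod 29 = 6^2 = 7
  bit 3 = 1: r = r^2 * 8 mod 29 = 7^2 * 8 = 20*8 = 15
  bit 4 = 1: r = r^2 * 8 mod 29 = 15^2 * 8 = 22*8 = 2
  -> s = B^a = 2

Answer: 2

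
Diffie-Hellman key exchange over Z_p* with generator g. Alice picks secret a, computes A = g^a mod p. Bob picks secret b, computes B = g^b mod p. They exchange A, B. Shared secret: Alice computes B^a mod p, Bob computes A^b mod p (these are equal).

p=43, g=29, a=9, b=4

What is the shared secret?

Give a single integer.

A = 29^9 mod 43  (bits of 9 = 1001)
  bit 0 = 1: r = r^2 * 29 mod 43 = 1^2 * 29 = 1*29 = 29
  bit 1 = 0: r = r^2 mod 43 = 29^2 = 24
  bit 2 = 0: r = r^2 mod 43 = 24^2 = 17
  bit 3 = 1: r = r^2 * 29 mod 43 = 17^2 * 29 = 31*29 = 39
  -> A = 39
B = 29^4 mod 43  (bits of 4 = 100)
  bit 0 = 1: r = r^2 * 29 mod 43 = 1^2 * 29 = 1*29 = 29
  bit 1 = 0: r = r^2 mod 43 = 29^2 = 24
  bit 2 = 0: r = r^2 mod 43 = 24^2 = 17
  -> B = 17
s = B^a = 17^9 mod 43  (bits of 9 = 1001)
  bit 0 = 1: r = r^2 * 17 mod 43 = 1^2 * 17 = 1*17 = 17
  bit 1 = 0: r = r^2 mod 43 = 17^2 = 31
  bit 2 = 0: r = r^2 mod 43 = 31^2 = 15
  bit 3 = 1: r = r^2 * 17 mod 43 = 15^2 * 17 = 10*17 = 41
  -> s = B^a = 41

Answer: 41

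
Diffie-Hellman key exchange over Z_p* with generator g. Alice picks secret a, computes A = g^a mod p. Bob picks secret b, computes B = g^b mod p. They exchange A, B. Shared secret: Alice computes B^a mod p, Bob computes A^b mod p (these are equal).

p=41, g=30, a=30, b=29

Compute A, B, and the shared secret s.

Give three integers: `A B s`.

Answer: 32 12 32

Derivation:
A = 30^30 mod 41  (bits of 30 = 11110)
  bit 0 = 1: r = r^2 * 30 mod 41 = 1^2 * 30 = 1*30 = 30
  bit 1 = 1: r = r^2 * 30 mod 41 = 30^2 * 30 = 39*30 = 22
  bit 2 = 1: r = r^2 * 30 mod 41 = 22^2 * 30 = 33*30 = 6
  bit 3 = 1: r = r^2 * 30 mod 41 = 6^2 * 30 = 36*30 = 14
  bit 4 = 0: r = r^2 mod 41 = 14^2 = 32
  -> A = 32
B = 30^29 mod 41  (bits of 29 = 11101)
  bit 0 = 1: r = r^2 * 30 mod 41 = 1^2 * 30 = 1*30 = 30
  bit 1 = 1: r = r^2 * 30 mod 41 = 30^2 * 30 = 39*30 = 22
  bit 2 = 1: r = r^2 * 30 mod 41 = 22^2 * 30 = 33*30 = 6
  bit 3 = 0: r = r^2 mod 41 = 6^2 = 36
  bit 4 = 1: r = r^2 * 30 mod 41 = 36^2 * 30 = 25*30 = 12
  -> B = 12
s = B^a = 12^30 mod 41  (bits of 30 = 11110)
  bit 0 = 1: r = r^2 * 12 mod 41 = 1^2 * 12 = 1*12 = 12
  bit 1 = 1: r = r^2 * 12 mod 41 = 12^2 * 12 = 21*12 = 6
  bit 2 = 1: r = r^2 * 12 mod 41 = 6^2 * 12 = 36*12 = 22
  bit 3 = 1: r = r^2 * 12 mod 41 = 22^2 * 12 = 33*12 = 27
  bit 4 = 0: r = r^2 mod 41 = 27^2 = 32
  -> s = B^a = 32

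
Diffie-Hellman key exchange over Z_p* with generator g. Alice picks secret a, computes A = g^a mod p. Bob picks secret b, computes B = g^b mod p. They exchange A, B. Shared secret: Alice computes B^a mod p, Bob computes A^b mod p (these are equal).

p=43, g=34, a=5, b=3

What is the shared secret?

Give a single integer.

Answer: 32

Derivation:
A = 34^5 mod 43  (bits of 5 = 101)
  bit 0 = 1: r = r^2 * 34 mod 43 = 1^2 * 34 = 1*34 = 34
  bit 1 = 0: r = r^2 mod 43 = 34^2 = 38
  bit 2 = 1: r = r^2 * 34 mod 43 = 38^2 * 34 = 25*34 = 33
  -> A = 33
B = 34^3 mod 43  (bits of 3 = 11)
  bit 0 = 1: r = r^2 * 34 mod 43 = 1^2 * 34 = 1*34 = 34
  bit 1 = 1: r = r^2 * 34 mod 43 = 34^2 * 34 = 38*34 = 2
  -> B = 2
s = B^a = 2^5 mod 43  (bits of 5 = 101)
  bit 0 = 1: r = r^2 * 2 mod 43 = 1^2 * 2 = 1*2 = 2
  bit 1 = 0: r = r^2 mod 43 = 2^2 = 4
  bit 2 = 1: r = r^2 * 2 mod 43 = 4^2 * 2 = 16*2 = 32
  -> s = B^a = 32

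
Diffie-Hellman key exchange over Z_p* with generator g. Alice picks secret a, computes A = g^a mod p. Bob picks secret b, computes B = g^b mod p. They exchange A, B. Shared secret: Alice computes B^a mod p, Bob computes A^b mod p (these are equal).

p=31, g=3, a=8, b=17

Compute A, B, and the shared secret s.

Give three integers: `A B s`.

A = 3^8 mod 31  (bits of 8 = 1000)
  bit 0 = 1: r = r^2 * 3 mod 31 = 1^2 * 3 = 1*3 = 3
  bit 1 = 0: r = r^2 mod 31 = 3^2 = 9
  bit 2 = 0: r = r^2 mod 31 = 9^2 = 19
  bit 3 = 0: r = r^2 mod 31 = 19^2 = 20
  -> A = 20
B = 3^17 mod 31  (bits of 17 = 10001)
  bit 0 = 1: r = r^2 * 3 mod 31 = 1^2 * 3 = 1*3 = 3
  bit 1 = 0: r = r^2 mod 31 = 3^2 = 9
  bit 2 = 0: r = r^2 mod 31 = 9^2 = 19
  bit 3 = 0: r = r^2 mod 31 = 19^2 = 20
  bit 4 = 1: r = r^2 * 3 mod 31 = 20^2 * 3 = 28*3 = 22
  -> B = 22
s = B^a = 22^8 mod 31  (bits of 8 = 1000)
  bit 0 = 1: r = r^2 * 22 mod 31 = 1^2 * 22 = 1*22 = 22
  bit 1 = 0: r = r^2 mod 31 = 22^2 = 19
  bit 2 = 0: r = r^2 mod 31 = 19^2 = 20
  bit 3 = 0: r = r^2 mod 31 = 20^2 = 28
  -> s = B^a = 28

Answer: 20 22 28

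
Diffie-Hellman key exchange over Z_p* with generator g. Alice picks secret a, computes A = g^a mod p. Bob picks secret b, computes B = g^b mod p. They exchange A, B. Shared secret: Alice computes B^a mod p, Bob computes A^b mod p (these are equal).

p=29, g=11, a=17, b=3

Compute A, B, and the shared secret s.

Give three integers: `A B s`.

A = 11^17 mod 29  (bits of 17 = 10001)
  bit 0 = 1: r = r^2 * 11 mod 29 = 1^2 * 11 = 1*11 = 11
  bit 1 = 0: r = r^2 mod 29 = 11^2 = 5
  bit 2 = 0: r = r^2 mod 29 = 5^2 = 25
  bit 3 = 0: r = r^2 mod 29 = 25^2 = 16
  bit 4 = 1: r = r^2 * 11 mod 29 = 16^2 * 11 = 24*11 = 3
  -> A = 3
B = 11^3 mod 29  (bits of 3 = 11)
  bit 0 = 1: r = r^2 * 11 mod 29 = 1^2 * 11 = 1*11 = 11
  bit 1 = 1: r = r^2 * 11 mod 29 = 11^2 * 11 = 5*11 = 26
  -> B = 26
s = B^a = 26^17 mod 29  (bits of 17 = 10001)
  bit 0 = 1: r = r^2 * 26 mod 29 = 1^2 * 26 = 1*26 = 26
  bit 1 = 0: r = r^2 mod 29 = 26^2 = 9
  bit 2 = 0: r = r^2 mod 29 = 9^2 = 23
  bit 3 = 0: r = r^2 mod 29 = 23^2 = 7
  bit 4 = 1: r = r^2 * 26 mod 29 = 7^2 * 26 = 20*26 = 27
  -> s = B^a = 27

Answer: 3 26 27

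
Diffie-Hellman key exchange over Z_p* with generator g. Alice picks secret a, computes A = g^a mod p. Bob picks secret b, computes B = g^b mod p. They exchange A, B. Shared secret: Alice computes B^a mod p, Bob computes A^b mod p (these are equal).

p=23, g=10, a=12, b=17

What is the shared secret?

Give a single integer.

Answer: 6

Derivation:
A = 10^12 mod 23  (bits of 12 = 1100)
  bit 0 = 1: r = r^2 * 10 mod 23 = 1^2 * 10 = 1*10 = 10
  bit 1 = 1: r = r^2 * 10 mod 23 = 10^2 * 10 = 8*10 = 11
  bit 2 = 0: r = r^2 mod 23 = 11^2 = 6
  bit 3 = 0: r = r^2 mod 23 = 6^2 = 13
  -> A = 13
B = 10^17 mod 23  (bits of 17 = 10001)
  bit 0 = 1: r = r^2 * 10 mod 23 = 1^2 * 10 = 1*10 = 10
  bit 1 = 0: r = r^2 mod 23 = 10^2 = 8
  bit 2 = 0: r = r^2 mod 23 = 8^2 = 18
  bit 3 = 0: r = r^2 mod 23 = 18^2 = 2
  bit 4 = 1: r = r^2 * 10 mod 23 = 2^2 * 10 = 4*10 = 17
  -> B = 17
s = B^a = 17^12 mod 23  (bits of 12 = 1100)
  bit 0 = 1: r = r^2 * 17 mod 23 = 1^2 * 17 = 1*17 = 17
  bit 1 = 1: r = r^2 * 17 mod 23 = 17^2 * 17 = 13*17 = 14
  bit 2 = 0: r = r^2 mod 23 = 14^2 = 12
  bit 3 = 0: r = r^2 mod 23 = 12^2 = 6
  -> s = B^a = 6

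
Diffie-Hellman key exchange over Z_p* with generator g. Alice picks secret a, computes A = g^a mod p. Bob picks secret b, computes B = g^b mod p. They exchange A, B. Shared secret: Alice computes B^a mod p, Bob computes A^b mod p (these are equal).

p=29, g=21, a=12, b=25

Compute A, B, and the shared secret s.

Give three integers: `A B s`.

A = 21^12 mod 29  (bits of 12 = 1100)
  bit 0 = 1: r = r^2 * 21 mod 29 = 1^2 * 21 = 1*21 = 21
  bit 1 = 1: r = r^2 * 21 mod 29 = 21^2 * 21 = 6*21 = 10
  bit 2 = 0: r = r^2 mod 29 = 10^2 = 13
  bit 3 = 0: r = r^2 mod 29 = 13^2 = 24
  -> A = 24
B = 21^25 mod 29  (bits of 25 = 11001)
  bit 0 = 1: r = r^2 * 21 mod 29 = 1^2 * 21 = 1*21 = 21
  bit 1 = 1: r = r^2 * 21 mod 29 = 21^2 * 21 = 6*21 = 10
  bit 2 = 0: r = r^2 mod 29 = 10^2 = 13
  bit 3 = 0: r = r^2 mod 29 = 13^2 = 24
  bit 4 = 1: r = r^2 * 21 mod 29 = 24^2 * 21 = 25*21 = 3
  -> B = 3
s = B^a = 3^12 mod 29  (bits of 12 = 1100)
  bit 0 = 1: r = r^2 * 3 mod 29 = 1^2 * 3 = 1*3 = 3
  bit 1 = 1: r = r^2 * 3 mod 29 = 3^2 * 3 = 9*3 = 27
  bit 2 = 0: r = r^2 mod 29 = 27^2 = 4
  bit 3 = 0: r = r^2 mod 29 = 4^2 = 16
  -> s = B^a = 16

Answer: 24 3 16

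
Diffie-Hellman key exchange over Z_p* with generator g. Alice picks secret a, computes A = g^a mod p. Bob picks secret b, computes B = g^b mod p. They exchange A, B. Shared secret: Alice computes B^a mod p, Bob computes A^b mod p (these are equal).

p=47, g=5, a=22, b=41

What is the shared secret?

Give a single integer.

Answer: 24

Derivation:
A = 5^22 mod 47  (bits of 22 = 10110)
  bit 0 = 1: r = r^2 * 5 mod 47 = 1^2 * 5 = 1*5 = 5
  bit 1 = 0: r = r^2 mod 47 = 5^2 = 25
  bit 2 = 1: r = r^2 * 5 mod 47 = 25^2 * 5 = 14*5 = 23
  bit 3 = 1: r = r^2 * 5 mod 47 = 23^2 * 5 = 12*5 = 13
  bit 4 = 0: r = r^2 mod 47 = 13^2 = 28
  -> A = 28
B = 5^41 mod 47  (bits of 41 = 101001)
  bit 0 = 1: r = r^2 * 5 mod 47 = 1^2 * 5 = 1*5 = 5
  bit 1 = 0: r = r^2 mod 47 = 5^2 = 25
  bit 2 = 1: r = r^2 * 5 mod 47 = 25^2 * 5 = 14*5 = 23
  bit 3 = 0: r = r^2 mod 47 = 23^2 = 12
  bit 4 = 0: r = r^2 mod 47 = 12^2 = 3
  bit 5 = 1: r = r^2 * 5 mod 47 = 3^2 * 5 = 9*5 = 45
  -> B = 45
s = B^a = 45^22 mod 47  (bits of 22 = 10110)
  bit 0 = 1: r = r^2 * 45 mod 47 = 1^2 * 45 = 1*45 = 45
  bit 1 = 0: r = r^2 mod 47 = 45^2 = 4
  bit 2 = 1: r = r^2 * 45 mod 47 = 4^2 * 45 = 16*45 = 15
  bit 3 = 1: r = r^2 * 45 mod 47 = 15^2 * 45 = 37*45 = 20
  bit 4 = 0: r = r^2 mod 47 = 20^2 = 24
  -> s = B^a = 24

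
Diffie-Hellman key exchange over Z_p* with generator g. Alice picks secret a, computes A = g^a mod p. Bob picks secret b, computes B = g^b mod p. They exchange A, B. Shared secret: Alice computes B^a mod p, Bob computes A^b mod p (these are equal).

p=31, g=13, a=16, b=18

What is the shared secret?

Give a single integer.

A = 13^16 mod 31  (bits of 16 = 10000)
  bit 0 = 1: r = r^2 * 13 mod 31 = 1^2 * 13 = 1*13 = 13
  bit 1 = 0: r = r^2 mod 31 = 13^2 = 14
  bit 2 = 0: r = r^2 mod 31 = 14^2 = 10
  bit 3 = 0: r = r^2 mod 31 = 10^2 = 7
  bit 4 = 0: r = r^2 mod 31 = 7^2 = 18
  -> A = 18
B = 13^18 mod 31  (bits of 18 = 10010)
  bit 0 = 1: r = r^2 * 13 mod 31 = 1^2 * 13 = 1*13 = 13
  bit 1 = 0: r = r^2 mod 31 = 13^2 = 14
  bit 2 = 0: r = r^2 mod 31 = 14^2 = 10
  bit 3 = 1: r = r^2 * 13 mod 31 = 10^2 * 13 = 7*13 = 29
  bit 4 = 0: r = r^2 mod 31 = 29^2 = 4
  -> B = 4
s = B^a = 4^16 mod 31  (bits of 16 = 10000)
  bit 0 = 1: r = r^2 * 4 mod 31 = 1^2 * 4 = 1*4 = 4
  bit 1 = 0: r = r^2 mod 31 = 4^2 = 16
  bit 2 = 0: r = r^2 mod 31 = 16^2 = 8
  bit 3 = 0: r = r^2 mod 31 = 8^2 = 2
  bit 4 = 0: r = r^2 mod 31 = 2^2 = 4
  -> s = B^a = 4

Answer: 4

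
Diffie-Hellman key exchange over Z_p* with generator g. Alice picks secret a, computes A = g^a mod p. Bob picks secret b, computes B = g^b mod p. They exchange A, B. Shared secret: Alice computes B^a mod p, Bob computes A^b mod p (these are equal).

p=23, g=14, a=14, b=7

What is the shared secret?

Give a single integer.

A = 14^14 mod 23  (bits of 14 = 1110)
  bit 0 = 1: r = r^2 * 14 mod 23 = 1^2 * 14 = 1*14 = 14
  bit 1 = 1: r = r^2 * 14 mod 23 = 14^2 * 14 = 12*14 = 7
  bit 2 = 1: r = r^2 * 14 mod 23 = 7^2 * 14 = 3*14 = 19
  bit 3 = 0: r = r^2 mod 23 = 19^2 = 16
  -> A = 16
B = 14^7 mod 23  (bits of 7 = 111)
  bit 0 = 1: r = r^2 * 14 mod 23 = 1^2 * 14 = 1*14 = 14
  bit 1 = 1: r = r^2 * 14 mod 23 = 14^2 * 14 = 12*14 = 7
  bit 2 = 1: r = r^2 * 14 mod 23 = 7^2 * 14 = 3*14 = 19
  -> B = 19
s = B^a = 19^14 mod 23  (bits of 14 = 1110)
  bit 0 = 1: r = r^2 * 19 mod 23 = 1^2 * 19 = 1*19 = 19
  bit 1 = 1: r = r^2 * 19 mod 23 = 19^2 * 19 = 16*19 = 5
  bit 2 = 1: r = r^2 * 19 mod 23 = 5^2 * 19 = 2*19 = 15
  bit 3 = 0: r = r^2 mod 23 = 15^2 = 18
  -> s = B^a = 18

Answer: 18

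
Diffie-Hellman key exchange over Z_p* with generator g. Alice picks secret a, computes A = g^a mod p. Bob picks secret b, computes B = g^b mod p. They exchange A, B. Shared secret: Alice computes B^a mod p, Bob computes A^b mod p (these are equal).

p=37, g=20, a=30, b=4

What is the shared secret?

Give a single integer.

Answer: 26

Derivation:
A = 20^30 mod 37  (bits of 30 = 11110)
  bit 0 = 1: r = r^2 * 20 mod 37 = 1^2 * 20 = 1*20 = 20
  bit 1 = 1: r = r^2 * 20 mod 37 = 20^2 * 20 = 30*20 = 8
  bit 2 = 1: r = r^2 * 20 mod 37 = 8^2 * 20 = 27*20 = 22
  bit 3 = 1: r = r^2 * 20 mod 37 = 22^2 * 20 = 3*20 = 23
  bit 4 = 0: r = r^2 mod 37 = 23^2 = 11
  -> A = 11
B = 20^4 mod 37  (bits of 4 = 100)
  bit 0 = 1: r = r^2 * 20 mod 37 = 1^2 * 20 = 1*20 = 20
  bit 1 = 0: r = r^2 mod 37 = 20^2 = 30
  bit 2 = 0: r = r^2 mod 37 = 30^2 = 12
  -> B = 12
s = B^a = 12^30 mod 37  (bits of 30 = 11110)
  bit 0 = 1: r = r^2 * 12 mod 37 = 1^2 * 12 = 1*12 = 12
  bit 1 = 1: r = r^2 * 12 mod 37 = 12^2 * 12 = 33*12 = 26
  bit 2 = 1: r = r^2 * 12 mod 37 = 26^2 * 12 = 10*12 = 9
  bit 3 = 1: r = r^2 * 12 mod 37 = 9^2 * 12 = 7*12 = 10
  bit 4 = 0: r = r^2 mod 37 = 10^2 = 26
  -> s = B^a = 26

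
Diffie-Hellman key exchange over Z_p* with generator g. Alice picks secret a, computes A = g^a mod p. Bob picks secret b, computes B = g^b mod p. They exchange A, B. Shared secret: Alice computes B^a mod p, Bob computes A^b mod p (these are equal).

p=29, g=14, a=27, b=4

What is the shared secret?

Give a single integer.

A = 14^27 mod 29  (bits of 27 = 11011)
  bit 0 = 1: r = r^2 * 14 mod 29 = 1^2 * 14 = 1*14 = 14
  bit 1 = 1: r = r^2 * 14 mod 29 = 14^2 * 14 = 22*14 = 18
  bit 2 = 0: r = r^2 mod 29 = 18^2 = 5
  bit 3 = 1: r = r^2 * 14 mod 29 = 5^2 * 14 = 25*14 = 2
  bit 4 = 1: r = r^2 * 14 mod 29 = 2^2 * 14 = 4*14 = 27
  -> A = 27
B = 14^4 mod 29  (bits of 4 = 100)
  bit 0 = 1: r = r^2 * 14 mod 29 = 1^2 * 14 = 1*14 = 14
  bit 1 = 0: r = r^2 mod 29 = 14^2 = 22
  bit 2 = 0: r = r^2 mod 29 = 22^2 = 20
  -> B = 20
s = B^a = 20^27 mod 29  (bits of 27 = 11011)
  bit 0 = 1: r = r^2 * 20 mod 29 = 1^2 * 20 = 1*20 = 20
  bit 1 = 1: r = r^2 * 20 mod 29 = 20^2 * 20 = 23*20 = 25
  bit 2 = 0: r = r^2 mod 29 = 25^2 = 16
  bit 3 = 1: r = r^2 * 20 mod 29 = 16^2 * 20 = 24*20 = 16
  bit 4 = 1: r = r^2 * 20 mod 29 = 16^2 * 20 = 24*20 = 16
  -> s = B^a = 16

Answer: 16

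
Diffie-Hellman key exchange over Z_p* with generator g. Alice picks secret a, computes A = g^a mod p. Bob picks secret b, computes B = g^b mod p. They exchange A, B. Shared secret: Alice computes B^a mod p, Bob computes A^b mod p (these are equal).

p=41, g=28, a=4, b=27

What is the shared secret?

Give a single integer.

A = 28^4 mod 41  (bits of 4 = 100)
  bit 0 = 1: r = r^2 * 28 mod 41 = 1^2 * 28 = 1*28 = 28
  bit 1 = 0: r = r^2 mod 41 = 28^2 = 5
  bit 2 = 0: r = r^2 mod 41 = 5^2 = 25
  -> A = 25
B = 28^27 mod 41  (bits of 27 = 11011)
  bit 0 = 1: r = r^2 * 28 mod 41 = 1^2 * 28 = 1*28 = 28
  bit 1 = 1: r = r^2 * 28 mod 41 = 28^2 * 28 = 5*28 = 17
  bit 2 = 0: r = r^2 mod 41 = 17^2 = 2
  bit 3 = 1: r = r^2 * 28 mod 41 = 2^2 * 28 = 4*28 = 30
  bit 4 = 1: r = r^2 * 28 mod 41 = 30^2 * 28 = 39*28 = 26
  -> B = 26
s = B^a = 26^4 mod 41  (bits of 4 = 100)
  bit 0 = 1: r = r^2 * 26 mod 41 = 1^2 * 26 = 1*26 = 26
  bit 1 = 0: r = r^2 mod 41 = 26^2 = 20
  bit 2 = 0: r = r^2 mod 41 = 20^2 = 31
  -> s = B^a = 31

Answer: 31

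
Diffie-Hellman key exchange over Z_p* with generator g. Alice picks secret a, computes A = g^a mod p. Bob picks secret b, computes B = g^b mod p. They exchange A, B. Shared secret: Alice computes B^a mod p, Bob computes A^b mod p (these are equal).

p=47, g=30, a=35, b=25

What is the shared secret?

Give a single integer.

A = 30^35 mod 47  (bits of 35 = 100011)
  bit 0 = 1: r = r^2 * 30 mod 47 = 1^2 * 30 = 1*30 = 30
  bit 1 = 0: r = r^2 mod 47 = 30^2 = 7
  bit 2 = 0: r = r^2 mod 47 = 7^2 = 2
  bit 3 = 0: r = r^2 mod 47 = 2^2 = 4
  bit 4 = 1: r = r^2 * 30 mod 47 = 4^2 * 30 = 16*30 = 10
  bit 5 = 1: r = r^2 * 30 mod 47 = 10^2 * 30 = 6*30 = 39
  -> A = 39
B = 30^25 mod 47  (bits of 25 = 11001)
  bit 0 = 1: r = r^2 * 30 mod 47 = 1^2 * 30 = 1*30 = 30
  bit 1 = 1: r = r^2 * 30 mod 47 = 30^2 * 30 = 7*30 = 22
  bit 2 = 0: r = r^2 mod 47 = 22^2 = 14
  bit 3 = 0: r = r^2 mod 47 = 14^2 = 8
  bit 4 = 1: r = r^2 * 30 mod 47 = 8^2 * 30 = 17*30 = 40
  -> B = 40
s = B^a = 40^35 mod 47  (bits of 35 = 100011)
  bit 0 = 1: r = r^2 * 40 mod 47 = 1^2 * 40 = 1*40 = 40
  bit 1 = 0: r = r^2 mod 47 = 40^2 = 2
  bit 2 = 0: r = r^2 mod 47 = 2^2 = 4
  bit 3 = 0: r = r^2 mod 47 = 4^2 = 16
  bit 4 = 1: r = r^2 * 40 mod 47 = 16^2 * 40 = 21*40 = 41
  bit 5 = 1: r = r^2 * 40 mod 47 = 41^2 * 40 = 36*40 = 30
  -> s = B^a = 30

Answer: 30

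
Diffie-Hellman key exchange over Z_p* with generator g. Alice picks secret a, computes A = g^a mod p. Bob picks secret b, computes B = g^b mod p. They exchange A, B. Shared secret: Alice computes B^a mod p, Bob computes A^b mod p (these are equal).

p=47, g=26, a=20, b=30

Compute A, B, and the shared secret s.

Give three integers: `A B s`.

Answer: 24 37 18

Derivation:
A = 26^20 mod 47  (bits of 20 = 10100)
  bit 0 = 1: r = r^2 * 26 mod 47 = 1^2 * 26 = 1*26 = 26
  bit 1 = 0: r = r^2 mod 47 = 26^2 = 18
  bit 2 = 1: r = r^2 * 26 mod 47 = 18^2 * 26 = 42*26 = 11
  bit 3 = 0: r = r^2 mod 47 = 11^2 = 27
  bit 4 = 0: r = r^2 mod 47 = 27^2 = 24
  -> A = 24
B = 26^30 mod 47  (bits of 30 = 11110)
  bit 0 = 1: r = r^2 * 26 mod 47 = 1^2 * 26 = 1*26 = 26
  bit 1 = 1: r = r^2 * 26 mod 47 = 26^2 * 26 = 18*26 = 45
  bit 2 = 1: r = r^2 * 26 mod 47 = 45^2 * 26 = 4*26 = 10
  bit 3 = 1: r = r^2 * 26 mod 47 = 10^2 * 26 = 6*26 = 15
  bit 4 = 0: r = r^2 mod 47 = 15^2 = 37
  -> B = 37
s = B^a = 37^20 mod 47  (bits of 20 = 10100)
  bit 0 = 1: r = r^2 * 37 mod 47 = 1^2 * 37 = 1*37 = 37
  bit 1 = 0: r = r^2 mod 47 = 37^2 = 6
  bit 2 = 1: r = r^2 * 37 mod 47 = 6^2 * 37 = 36*37 = 16
  bit 3 = 0: r = r^2 mod 47 = 16^2 = 21
  bit 4 = 0: r = r^2 mod 47 = 21^2 = 18
  -> s = B^a = 18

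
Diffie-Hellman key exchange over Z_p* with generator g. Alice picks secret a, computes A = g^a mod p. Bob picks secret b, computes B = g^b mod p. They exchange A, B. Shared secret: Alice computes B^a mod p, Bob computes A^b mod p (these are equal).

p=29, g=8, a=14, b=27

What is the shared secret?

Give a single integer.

A = 8^14 mod 29  (bits of 14 = 1110)
  bit 0 = 1: r = r^2 * 8 mod 29 = 1^2 * 8 = 1*8 = 8
  bit 1 = 1: r = r^2 * 8 mod 29 = 8^2 * 8 = 6*8 = 19
  bit 2 = 1: r = r^2 * 8 mod 29 = 19^2 * 8 = 13*8 = 17
  bit 3 = 0: r = r^2 mod 29 = 17^2 = 28
  -> A = 28
B = 8^27 mod 29  (bits of 27 = 11011)
  bit 0 = 1: r = r^2 * 8 mod 29 = 1^2 * 8 = 1*8 = 8
  bit 1 = 1: r = r^2 * 8 mod 29 = 8^2 * 8 = 6*8 = 19
  bit 2 = 0: r = r^2 mod 29 = 19^2 = 13
  bit 3 = 1: r = r^2 * 8 mod 29 = 13^2 * 8 = 24*8 = 18
  bit 4 = 1: r = r^2 * 8 mod 29 = 18^2 * 8 = 5*8 = 11
  -> B = 11
s = B^a = 11^14 mod 29  (bits of 14 = 1110)
  bit 0 = 1: r = r^2 * 11 mod 29 = 1^2 * 11 = 1*11 = 11
  bit 1 = 1: r = r^2 * 11 mod 29 = 11^2 * 11 = 5*11 = 26
  bit 2 = 1: r = r^2 * 11 mod 29 = 26^2 * 11 = 9*11 = 12
  bit 3 = 0: r = r^2 mod 29 = 12^2 = 28
  -> s = B^a = 28

Answer: 28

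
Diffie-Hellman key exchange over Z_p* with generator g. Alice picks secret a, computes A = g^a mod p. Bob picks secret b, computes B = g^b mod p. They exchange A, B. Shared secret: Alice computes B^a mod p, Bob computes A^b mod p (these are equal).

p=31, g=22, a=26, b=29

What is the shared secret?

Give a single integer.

Answer: 20

Derivation:
A = 22^26 mod 31  (bits of 26 = 11010)
  bit 0 = 1: r = r^2 * 22 mod 31 = 1^2 * 22 = 1*22 = 22
  bit 1 = 1: r = r^2 * 22 mod 31 = 22^2 * 22 = 19*22 = 15
  bit 2 = 0: r = r^2 mod 31 = 15^2 = 8
  bit 3 = 1: r = r^2 * 22 mod 31 = 8^2 * 22 = 2*22 = 13
  bit 4 = 0: r = r^2 mod 31 = 13^2 = 14
  -> A = 14
B = 22^29 mod 31  (bits of 29 = 11101)
  bit 0 = 1: r = r^2 * 22 mod 31 = 1^2 * 22 = 1*22 = 22
  bit 1 = 1: r = r^2 * 22 mod 31 = 22^2 * 22 = 19*22 = 15
  bit 2 = 1: r = r^2 * 22 mod 31 = 15^2 * 22 = 8*22 = 21
  bit 3 = 0: r = r^2 mod 31 = 21^2 = 7
  bit 4 = 1: r = r^2 * 22 mod 31 = 7^2 * 22 = 18*22 = 24
  -> B = 24
s = B^a = 24^26 mod 31  (bits of 26 = 11010)
  bit 0 = 1: r = r^2 * 24 mod 31 = 1^2 * 24 = 1*24 = 24
  bit 1 = 1: r = r^2 * 24 mod 31 = 24^2 * 24 = 18*24 = 29
  bit 2 = 0: r = r^2 mod 31 = 29^2 = 4
  bit 3 = 1: r = r^2 * 24 mod 31 = 4^2 * 24 = 16*24 = 12
  bit 4 = 0: r = r^2 mod 31 = 12^2 = 20
  -> s = B^a = 20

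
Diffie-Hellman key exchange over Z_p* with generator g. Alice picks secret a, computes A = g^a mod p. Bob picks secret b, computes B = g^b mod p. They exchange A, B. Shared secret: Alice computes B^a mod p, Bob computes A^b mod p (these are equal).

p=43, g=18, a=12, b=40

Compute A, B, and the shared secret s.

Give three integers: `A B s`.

A = 18^12 mod 43  (bits of 12 = 1100)
  bit 0 = 1: r = r^2 * 18 mod 43 = 1^2 * 18 = 1*18 = 18
  bit 1 = 1: r = r^2 * 18 mod 43 = 18^2 * 18 = 23*18 = 27
  bit 2 = 0: r = r^2 mod 43 = 27^2 = 41
  bit 3 = 0: r = r^2 mod 43 = 41^2 = 4
  -> A = 4
B = 18^40 mod 43  (bits of 40 = 101000)
  bit 0 = 1: r = r^2 * 18 mod 43 = 1^2 * 18 = 1*18 = 18
  bit 1 = 0: r = r^2 mod 43 = 18^2 = 23
  bit 2 = 1: r = r^2 * 18 mod 43 = 23^2 * 18 = 13*18 = 19
  bit 3 = 0: r = r^2 mod 43 = 19^2 = 17
  bit 4 = 0: r = r^2 mod 43 = 17^2 = 31
  bit 5 = 0: r = r^2 mod 43 = 31^2 = 15
  -> B = 15
s = B^a = 15^12 mod 43  (bits of 12 = 1100)
  bit 0 = 1: r = r^2 * 15 mod 43 = 1^2 * 15 = 1*15 = 15
  bit 1 = 1: r = r^2 * 15 mod 43 = 15^2 * 15 = 10*15 = 21
  bit 2 = 0: r = r^2 mod 43 = 21^2 = 11
  bit 3 = 0: r = r^2 mod 43 = 11^2 = 35
  -> s = B^a = 35

Answer: 4 15 35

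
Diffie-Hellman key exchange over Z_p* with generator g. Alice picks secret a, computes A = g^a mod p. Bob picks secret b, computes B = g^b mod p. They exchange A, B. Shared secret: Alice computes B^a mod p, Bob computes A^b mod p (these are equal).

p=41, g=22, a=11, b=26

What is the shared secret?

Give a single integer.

Answer: 21

Derivation:
A = 22^11 mod 41  (bits of 11 = 1011)
  bit 0 = 1: r = r^2 * 22 mod 41 = 1^2 * 22 = 1*22 = 22
  bit 1 = 0: r = r^2 mod 41 = 22^2 = 33
  bit 2 = 1: r = r^2 * 22 mod 41 = 33^2 * 22 = 23*22 = 14
  bit 3 = 1: r = r^2 * 22 mod 41 = 14^2 * 22 = 32*22 = 7
  -> A = 7
B = 22^26 mod 41  (bits of 26 = 11010)
  bit 0 = 1: r = r^2 * 22 mod 41 = 1^2 * 22 = 1*22 = 22
  bit 1 = 1: r = r^2 * 22 mod 41 = 22^2 * 22 = 33*22 = 29
  bit 2 = 0: r = r^2 mod 41 = 29^2 = 21
  bit 3 = 1: r = r^2 * 22 mod 41 = 21^2 * 22 = 31*22 = 26
  bit 4 = 0: r = r^2 mod 41 = 26^2 = 20
  -> B = 20
s = B^a = 20^11 mod 41  (bits of 11 = 1011)
  bit 0 = 1: r = r^2 * 20 mod 41 = 1^2 * 20 = 1*20 = 20
  bit 1 = 0: r = r^2 mod 41 = 20^2 = 31
  bit 2 = 1: r = r^2 * 20 mod 41 = 31^2 * 20 = 18*20 = 32
  bit 3 = 1: r = r^2 * 20 mod 41 = 32^2 * 20 = 40*20 = 21
  -> s = B^a = 21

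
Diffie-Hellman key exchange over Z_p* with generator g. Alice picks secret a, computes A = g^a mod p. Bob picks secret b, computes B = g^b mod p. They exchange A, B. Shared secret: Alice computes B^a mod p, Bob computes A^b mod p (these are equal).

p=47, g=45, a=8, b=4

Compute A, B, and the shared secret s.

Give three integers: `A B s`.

A = 45^8 mod 47  (bits of 8 = 1000)
  bit 0 = 1: r = r^2 * 45 mod 47 = 1^2 * 45 = 1*45 = 45
  bit 1 = 0: r = r^2 mod 47 = 45^2 = 4
  bit 2 = 0: r = r^2 mod 47 = 4^2 = 16
  bit 3 = 0: r = r^2 mod 47 = 16^2 = 21
  -> A = 21
B = 45^4 mod 47  (bits of 4 = 100)
  bit 0 = 1: r = r^2 * 45 mod 47 = 1^2 * 45 = 1*45 = 45
  bit 1 = 0: r = r^2 mod 47 = 45^2 = 4
  bit 2 = 0: r = r^2 mod 47 = 4^2 = 16
  -> B = 16
s = B^a = 16^8 mod 47  (bits of 8 = 1000)
  bit 0 = 1: r = r^2 * 16 mod 47 = 1^2 * 16 = 1*16 = 16
  bit 1 = 0: r = r^2 mod 47 = 16^2 = 21
  bit 2 = 0: r = r^2 mod 47 = 21^2 = 18
  bit 3 = 0: r = r^2 mod 47 = 18^2 = 42
  -> s = B^a = 42

Answer: 21 16 42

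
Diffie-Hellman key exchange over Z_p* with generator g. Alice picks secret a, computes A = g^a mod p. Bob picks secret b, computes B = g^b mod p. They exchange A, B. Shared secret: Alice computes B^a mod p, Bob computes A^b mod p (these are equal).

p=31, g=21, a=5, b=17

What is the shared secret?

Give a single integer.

Answer: 26

Derivation:
A = 21^5 mod 31  (bits of 5 = 101)
  bit 0 = 1: r = r^2 * 21 mod 31 = 1^2 * 21 = 1*21 = 21
  bit 1 = 0: r = r^2 mod 31 = 21^2 = 7
  bit 2 = 1: r = r^2 * 21 mod 31 = 7^2 * 21 = 18*21 = 6
  -> A = 6
B = 21^17 mod 31  (bits of 17 = 10001)
  bit 0 = 1: r = r^2 * 21 mod 31 = 1^2 * 21 = 1*21 = 21
  bit 1 = 0: r = r^2 mod 31 = 21^2 = 7
  bit 2 = 0: r = r^2 mod 31 = 7^2 = 18
  bit 3 = 0: r = r^2 mod 31 = 18^2 = 14
  bit 4 = 1: r = r^2 * 21 mod 31 = 14^2 * 21 = 10*21 = 24
  -> B = 24
s = B^a = 24^5 mod 31  (bits of 5 = 101)
  bit 0 = 1: r = r^2 * 24 mod 31 = 1^2 * 24 = 1*24 = 24
  bit 1 = 0: r = r^2 mod 31 = 24^2 = 18
  bit 2 = 1: r = r^2 * 24 mod 31 = 18^2 * 24 = 14*24 = 26
  -> s = B^a = 26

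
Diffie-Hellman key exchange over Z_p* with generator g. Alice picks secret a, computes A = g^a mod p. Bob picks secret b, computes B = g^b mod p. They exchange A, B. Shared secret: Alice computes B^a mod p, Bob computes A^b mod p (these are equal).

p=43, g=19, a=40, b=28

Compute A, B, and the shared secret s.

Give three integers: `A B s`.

Answer: 38 6 6

Derivation:
A = 19^40 mod 43  (bits of 40 = 101000)
  bit 0 = 1: r = r^2 * 19 mod 43 = 1^2 * 19 = 1*19 = 19
  bit 1 = 0: r = r^2 mod 43 = 19^2 = 17
  bit 2 = 1: r = r^2 * 19 mod 43 = 17^2 * 19 = 31*19 = 30
  bit 3 = 0: r = r^2 mod 43 = 30^2 = 40
  bit 4 = 0: r = r^2 mod 43 = 40^2 = 9
  bit 5 = 0: r = r^2 mod 43 = 9^2 = 38
  -> A = 38
B = 19^28 mod 43  (bits of 28 = 11100)
  bit 0 = 1: r = r^2 * 19 mod 43 = 1^2 * 19 = 1*19 = 19
  bit 1 = 1: r = r^2 * 19 mod 43 = 19^2 * 19 = 17*19 = 22
  bit 2 = 1: r = r^2 * 19 mod 43 = 22^2 * 19 = 11*19 = 37
  bit 3 = 0: r = r^2 mod 43 = 37^2 = 36
  bit 4 = 0: r = r^2 mod 43 = 36^2 = 6
  -> B = 6
s = B^a = 6^40 mod 43  (bits of 40 = 101000)
  bit 0 = 1: r = r^2 * 6 mod 43 = 1^2 * 6 = 1*6 = 6
  bit 1 = 0: r = r^2 mod 43 = 6^2 = 36
  bit 2 = 1: r = r^2 * 6 mod 43 = 36^2 * 6 = 6*6 = 36
  bit 3 = 0: r = r^2 mod 43 = 36^2 = 6
  bit 4 = 0: r = r^2 mod 43 = 6^2 = 36
  bit 5 = 0: r = r^2 mod 43 = 36^2 = 6
  -> s = B^a = 6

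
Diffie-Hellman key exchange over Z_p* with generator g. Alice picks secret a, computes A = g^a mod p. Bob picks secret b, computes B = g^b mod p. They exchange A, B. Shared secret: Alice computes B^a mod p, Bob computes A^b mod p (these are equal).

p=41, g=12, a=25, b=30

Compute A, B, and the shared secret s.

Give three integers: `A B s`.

A = 12^25 mod 41  (bits of 25 = 11001)
  bit 0 = 1: r = r^2 * 12 mod 41 = 1^2 * 12 = 1*12 = 12
  bit 1 = 1: r = r^2 * 12 mod 41 = 12^2 * 12 = 21*12 = 6
  bit 2 = 0: r = r^2 mod 41 = 6^2 = 36
  bit 3 = 0: r = r^2 mod 41 = 36^2 = 25
  bit 4 = 1: r = r^2 * 12 mod 41 = 25^2 * 12 = 10*12 = 38
  -> A = 38
B = 12^30 mod 41  (bits of 30 = 11110)
  bit 0 = 1: r = r^2 * 12 mod 41 = 1^2 * 12 = 1*12 = 12
  bit 1 = 1: r = r^2 * 12 mod 41 = 12^2 * 12 = 21*12 = 6
  bit 2 = 1: r = r^2 * 12 mod 41 = 6^2 * 12 = 36*12 = 22
  bit 3 = 1: r = r^2 * 12 mod 41 = 22^2 * 12 = 33*12 = 27
  bit 4 = 0: r = r^2 mod 41 = 27^2 = 32
  -> B = 32
s = B^a = 32^25 mod 41  (bits of 25 = 11001)
  bit 0 = 1: r = r^2 * 32 mod 41 = 1^2 * 32 = 1*32 = 32
  bit 1 = 1: r = r^2 * 32 mod 41 = 32^2 * 32 = 40*32 = 9
  bit 2 = 0: r = r^2 mod 41 = 9^2 = 40
  bit 3 = 0: r = r^2 mod 41 = 40^2 = 1
  bit 4 = 1: r = r^2 * 32 mod 41 = 1^2 * 32 = 1*32 = 32
  -> s = B^a = 32

Answer: 38 32 32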